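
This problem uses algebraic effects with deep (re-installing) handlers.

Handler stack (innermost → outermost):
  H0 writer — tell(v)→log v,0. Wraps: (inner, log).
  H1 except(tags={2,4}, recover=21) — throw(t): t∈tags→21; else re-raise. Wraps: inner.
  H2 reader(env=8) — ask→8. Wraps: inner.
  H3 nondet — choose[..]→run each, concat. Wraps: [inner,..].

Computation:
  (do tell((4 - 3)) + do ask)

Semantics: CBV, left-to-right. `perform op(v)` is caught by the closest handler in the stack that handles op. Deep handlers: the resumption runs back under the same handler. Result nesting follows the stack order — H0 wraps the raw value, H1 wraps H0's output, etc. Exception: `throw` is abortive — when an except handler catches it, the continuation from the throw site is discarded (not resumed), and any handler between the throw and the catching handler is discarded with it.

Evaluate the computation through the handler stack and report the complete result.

Answer: [(8, (1))]

Evaluation trace:
tell(1) @ H0 ⇒ log+=1
ask @ H2 ⇒ 8
H0 returns (8, (1))
H1 returns (8, (1))
H2 returns (8, (1))
H3 returns [(8, (1))]
= [(8, (1))]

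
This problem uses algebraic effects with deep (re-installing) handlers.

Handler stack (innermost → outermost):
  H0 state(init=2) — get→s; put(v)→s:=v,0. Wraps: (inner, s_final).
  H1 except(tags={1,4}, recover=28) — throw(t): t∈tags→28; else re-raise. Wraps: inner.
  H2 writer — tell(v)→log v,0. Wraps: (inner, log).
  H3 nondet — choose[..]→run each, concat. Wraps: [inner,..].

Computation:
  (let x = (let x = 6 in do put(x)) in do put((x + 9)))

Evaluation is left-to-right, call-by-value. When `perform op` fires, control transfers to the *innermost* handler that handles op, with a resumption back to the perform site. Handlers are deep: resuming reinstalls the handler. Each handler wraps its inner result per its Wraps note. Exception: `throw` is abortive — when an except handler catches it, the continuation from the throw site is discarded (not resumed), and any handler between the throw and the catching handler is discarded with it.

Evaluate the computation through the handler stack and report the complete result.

Evaluation trace:
put(6) @ H0 ⇒ s:=6
put(9) @ H0 ⇒ s:=9
H0 returns (0, 9)
H1 returns (0, 9)
H2 returns ((0, 9), ())
H3 returns [((0, 9), ())]
= [((0, 9), ())]

Answer: [((0, 9), ())]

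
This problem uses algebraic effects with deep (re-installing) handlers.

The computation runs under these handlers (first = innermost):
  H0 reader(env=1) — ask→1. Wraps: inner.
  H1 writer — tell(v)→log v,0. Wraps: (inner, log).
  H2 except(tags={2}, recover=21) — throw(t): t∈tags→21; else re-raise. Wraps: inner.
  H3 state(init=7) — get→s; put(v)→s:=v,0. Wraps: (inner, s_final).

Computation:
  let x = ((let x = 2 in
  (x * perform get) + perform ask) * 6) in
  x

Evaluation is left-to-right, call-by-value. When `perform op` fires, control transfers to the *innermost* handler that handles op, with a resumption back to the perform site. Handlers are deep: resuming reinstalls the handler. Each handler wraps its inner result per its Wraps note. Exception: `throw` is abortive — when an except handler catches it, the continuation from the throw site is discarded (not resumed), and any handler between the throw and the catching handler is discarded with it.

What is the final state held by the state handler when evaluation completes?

Answer: 7

Step-by-step:
get @ H3 ⇒ 7
ask @ H0 ⇒ 1
H0 returns 90
H1 returns (90, ())
H2 returns (90, ())
H3 returns ((90, ()), 7)
= ((90, ()), 7)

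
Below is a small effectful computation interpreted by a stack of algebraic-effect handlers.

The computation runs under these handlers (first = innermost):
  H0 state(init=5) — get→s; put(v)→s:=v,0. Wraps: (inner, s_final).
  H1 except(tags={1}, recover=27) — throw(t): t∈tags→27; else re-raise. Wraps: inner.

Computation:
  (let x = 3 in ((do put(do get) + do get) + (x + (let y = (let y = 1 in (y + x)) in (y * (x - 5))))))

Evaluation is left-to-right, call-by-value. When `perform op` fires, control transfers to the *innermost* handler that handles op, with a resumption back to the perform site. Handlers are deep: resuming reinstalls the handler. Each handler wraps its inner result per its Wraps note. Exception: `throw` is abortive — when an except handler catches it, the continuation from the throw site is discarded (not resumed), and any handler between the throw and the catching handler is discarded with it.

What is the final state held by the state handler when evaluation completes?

Answer: 5

Step-by-step:
get @ H0 ⇒ 5
put(5) @ H0 ⇒ s:=5
get @ H0 ⇒ 5
H0 returns (0, 5)
H1 returns (0, 5)
= (0, 5)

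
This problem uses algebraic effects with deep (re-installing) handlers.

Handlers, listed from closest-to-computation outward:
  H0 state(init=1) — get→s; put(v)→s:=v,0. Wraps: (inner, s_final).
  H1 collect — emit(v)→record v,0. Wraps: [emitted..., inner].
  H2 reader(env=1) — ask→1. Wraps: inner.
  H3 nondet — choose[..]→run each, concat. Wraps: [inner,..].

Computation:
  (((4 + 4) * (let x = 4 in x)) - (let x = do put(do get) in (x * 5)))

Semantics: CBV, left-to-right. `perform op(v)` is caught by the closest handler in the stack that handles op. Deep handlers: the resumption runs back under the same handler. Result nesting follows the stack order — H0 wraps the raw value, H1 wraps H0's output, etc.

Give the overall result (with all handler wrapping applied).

Step-by-step:
get @ H0 ⇒ 1
put(1) @ H0 ⇒ s:=1
H0 returns (32, 1)
H1 returns [(32, 1)]
H2 returns [(32, 1)]
H3 returns [[(32, 1)]]
= [[(32, 1)]]

Answer: [[(32, 1)]]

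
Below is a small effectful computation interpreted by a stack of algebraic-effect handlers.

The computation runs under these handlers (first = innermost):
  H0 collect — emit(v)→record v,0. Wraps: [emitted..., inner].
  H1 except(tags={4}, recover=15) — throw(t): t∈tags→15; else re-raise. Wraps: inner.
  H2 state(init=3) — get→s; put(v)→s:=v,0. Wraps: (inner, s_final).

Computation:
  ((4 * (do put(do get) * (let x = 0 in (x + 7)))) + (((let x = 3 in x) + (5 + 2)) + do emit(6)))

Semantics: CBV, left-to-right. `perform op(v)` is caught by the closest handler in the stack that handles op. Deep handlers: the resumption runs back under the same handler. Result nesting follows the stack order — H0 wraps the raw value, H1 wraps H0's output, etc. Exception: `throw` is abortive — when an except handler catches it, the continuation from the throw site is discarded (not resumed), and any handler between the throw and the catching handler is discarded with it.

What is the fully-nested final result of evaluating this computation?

Answer: ([6, 10], 3)

Working:
get @ H2 ⇒ 3
put(3) @ H2 ⇒ s:=3
emit(6) @ H0 ⇒ out+=6
H0 returns [6, 10]
H1 returns [6, 10]
H2 returns ([6, 10], 3)
= ([6, 10], 3)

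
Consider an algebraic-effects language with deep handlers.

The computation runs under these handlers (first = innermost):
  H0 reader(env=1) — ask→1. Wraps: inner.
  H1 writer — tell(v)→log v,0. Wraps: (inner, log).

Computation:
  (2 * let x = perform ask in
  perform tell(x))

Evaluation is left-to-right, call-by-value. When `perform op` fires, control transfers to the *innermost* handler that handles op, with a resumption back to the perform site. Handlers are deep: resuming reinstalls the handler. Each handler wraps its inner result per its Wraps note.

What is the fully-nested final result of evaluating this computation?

Step-by-step:
ask @ H0 ⇒ 1
tell(1) @ H1 ⇒ log+=1
H0 returns 0
H1 returns (0, (1))
= (0, (1))

Answer: (0, (1))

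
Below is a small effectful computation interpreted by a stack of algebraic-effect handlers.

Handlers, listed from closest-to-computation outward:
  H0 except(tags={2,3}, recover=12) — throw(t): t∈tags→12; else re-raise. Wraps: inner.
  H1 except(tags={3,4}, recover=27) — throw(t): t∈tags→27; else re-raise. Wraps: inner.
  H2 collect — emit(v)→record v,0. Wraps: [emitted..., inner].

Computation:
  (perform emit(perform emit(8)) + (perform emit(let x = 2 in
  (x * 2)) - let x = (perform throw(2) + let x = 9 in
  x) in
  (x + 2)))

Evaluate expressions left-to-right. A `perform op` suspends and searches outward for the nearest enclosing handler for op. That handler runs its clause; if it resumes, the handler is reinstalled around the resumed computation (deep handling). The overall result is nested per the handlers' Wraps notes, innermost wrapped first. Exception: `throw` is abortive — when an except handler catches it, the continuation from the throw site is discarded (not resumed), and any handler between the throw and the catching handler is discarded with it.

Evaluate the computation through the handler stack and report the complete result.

Answer: [8, 0, 4, 12]

Working:
emit(8) @ H2 ⇒ out+=8
emit(0) @ H2 ⇒ out+=0
emit(4) @ H2 ⇒ out+=4
throw(2) @ H0 caught ⇒ 12
H1 returns 12
H2 returns [8, 0, 4, 12]
= [8, 0, 4, 12]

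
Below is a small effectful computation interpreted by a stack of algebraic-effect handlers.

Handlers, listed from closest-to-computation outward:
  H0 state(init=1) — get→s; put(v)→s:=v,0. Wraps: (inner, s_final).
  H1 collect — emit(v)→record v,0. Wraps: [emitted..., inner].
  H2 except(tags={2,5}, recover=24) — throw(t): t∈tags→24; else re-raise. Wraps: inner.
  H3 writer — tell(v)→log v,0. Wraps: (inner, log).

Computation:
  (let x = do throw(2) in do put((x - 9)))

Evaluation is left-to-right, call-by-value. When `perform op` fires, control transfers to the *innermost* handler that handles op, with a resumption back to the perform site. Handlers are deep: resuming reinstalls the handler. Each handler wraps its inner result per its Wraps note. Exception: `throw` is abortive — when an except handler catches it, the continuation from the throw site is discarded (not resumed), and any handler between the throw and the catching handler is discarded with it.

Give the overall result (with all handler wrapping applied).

Answer: (24, ())

Working:
throw(2) @ H2 caught ⇒ 24
H3 returns (24, ())
= (24, ())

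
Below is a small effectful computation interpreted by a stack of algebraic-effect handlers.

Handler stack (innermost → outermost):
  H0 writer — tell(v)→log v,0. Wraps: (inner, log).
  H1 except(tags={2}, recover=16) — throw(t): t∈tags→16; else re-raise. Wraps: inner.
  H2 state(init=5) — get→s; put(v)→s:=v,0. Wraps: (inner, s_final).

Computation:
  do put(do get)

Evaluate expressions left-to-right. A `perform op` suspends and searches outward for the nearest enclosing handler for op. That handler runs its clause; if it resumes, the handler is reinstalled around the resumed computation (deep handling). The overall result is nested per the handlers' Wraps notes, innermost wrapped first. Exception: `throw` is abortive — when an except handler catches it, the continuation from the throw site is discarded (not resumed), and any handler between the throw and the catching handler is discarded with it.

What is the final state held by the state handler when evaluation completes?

Answer: 5

Working:
get @ H2 ⇒ 5
put(5) @ H2 ⇒ s:=5
H0 returns (0, ())
H1 returns (0, ())
H2 returns ((0, ()), 5)
= ((0, ()), 5)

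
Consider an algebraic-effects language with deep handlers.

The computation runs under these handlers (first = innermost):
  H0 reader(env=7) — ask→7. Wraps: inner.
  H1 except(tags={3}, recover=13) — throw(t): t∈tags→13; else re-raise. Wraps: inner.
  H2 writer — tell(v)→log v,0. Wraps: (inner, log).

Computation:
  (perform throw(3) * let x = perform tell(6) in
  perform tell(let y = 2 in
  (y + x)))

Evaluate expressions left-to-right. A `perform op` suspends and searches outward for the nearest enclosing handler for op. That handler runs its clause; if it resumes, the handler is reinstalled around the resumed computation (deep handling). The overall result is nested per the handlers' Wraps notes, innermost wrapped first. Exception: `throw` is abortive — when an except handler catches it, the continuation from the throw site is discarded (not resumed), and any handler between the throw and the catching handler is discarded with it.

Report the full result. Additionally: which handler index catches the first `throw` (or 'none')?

Answer: (13, ()) ; first throw caught by: H1

Step-by-step:
throw(3) @ H1 caught ⇒ 13
H2 returns (13, ())
= (13, ())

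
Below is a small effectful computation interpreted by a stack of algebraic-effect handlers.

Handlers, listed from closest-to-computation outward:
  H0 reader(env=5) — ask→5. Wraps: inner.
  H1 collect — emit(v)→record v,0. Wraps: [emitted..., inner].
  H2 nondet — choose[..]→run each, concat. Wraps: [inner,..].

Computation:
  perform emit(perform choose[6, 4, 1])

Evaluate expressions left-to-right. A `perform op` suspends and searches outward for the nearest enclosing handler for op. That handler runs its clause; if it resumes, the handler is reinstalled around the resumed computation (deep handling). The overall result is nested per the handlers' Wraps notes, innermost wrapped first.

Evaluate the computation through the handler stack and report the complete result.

Step-by-step:
choose[6, 4, 1] @ H2
  branch[0] choose=6:
    emit(6) @ H1 ⇒ out+=6
    H0 returns 0
    H1 returns [6, 0]
    H2 returns [[6, 0]]
  branch[1] choose=4:
    emit(4) @ H1 ⇒ out+=4
    H0 returns 0
    H1 returns [4, 0]
    H2 returns [[4, 0]]
  branch[2] choose=1:
    emit(1) @ H1 ⇒ out+=1
    H0 returns 0
    H1 returns [1, 0]
    H2 returns [[1, 0]]
= [[6, 0], [4, 0], [1, 0]]

Answer: [[6, 0], [4, 0], [1, 0]]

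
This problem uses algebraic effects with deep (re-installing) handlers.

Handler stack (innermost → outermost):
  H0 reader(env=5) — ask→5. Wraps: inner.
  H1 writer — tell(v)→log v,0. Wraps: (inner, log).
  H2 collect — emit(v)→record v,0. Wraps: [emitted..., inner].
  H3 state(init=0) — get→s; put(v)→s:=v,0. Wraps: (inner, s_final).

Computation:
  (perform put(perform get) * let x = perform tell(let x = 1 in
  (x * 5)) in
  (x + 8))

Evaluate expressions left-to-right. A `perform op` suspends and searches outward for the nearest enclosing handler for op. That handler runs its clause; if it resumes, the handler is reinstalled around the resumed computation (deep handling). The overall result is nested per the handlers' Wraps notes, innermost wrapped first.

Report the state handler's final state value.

Step-by-step:
get @ H3 ⇒ 0
put(0) @ H3 ⇒ s:=0
tell(5) @ H1 ⇒ log+=5
H0 returns 0
H1 returns (0, (5))
H2 returns [(0, (5))]
H3 returns ([(0, (5))], 0)
= ([(0, (5))], 0)

Answer: 0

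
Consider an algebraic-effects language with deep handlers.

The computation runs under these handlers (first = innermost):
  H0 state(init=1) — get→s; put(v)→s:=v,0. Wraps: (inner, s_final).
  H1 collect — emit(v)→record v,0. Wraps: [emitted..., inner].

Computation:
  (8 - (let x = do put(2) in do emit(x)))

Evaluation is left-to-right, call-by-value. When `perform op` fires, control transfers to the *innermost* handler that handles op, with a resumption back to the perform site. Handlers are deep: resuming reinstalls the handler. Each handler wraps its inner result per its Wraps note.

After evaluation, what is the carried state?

Step-by-step:
put(2) @ H0 ⇒ s:=2
emit(0) @ H1 ⇒ out+=0
H0 returns (8, 2)
H1 returns [0, (8, 2)]
= [0, (8, 2)]

Answer: 2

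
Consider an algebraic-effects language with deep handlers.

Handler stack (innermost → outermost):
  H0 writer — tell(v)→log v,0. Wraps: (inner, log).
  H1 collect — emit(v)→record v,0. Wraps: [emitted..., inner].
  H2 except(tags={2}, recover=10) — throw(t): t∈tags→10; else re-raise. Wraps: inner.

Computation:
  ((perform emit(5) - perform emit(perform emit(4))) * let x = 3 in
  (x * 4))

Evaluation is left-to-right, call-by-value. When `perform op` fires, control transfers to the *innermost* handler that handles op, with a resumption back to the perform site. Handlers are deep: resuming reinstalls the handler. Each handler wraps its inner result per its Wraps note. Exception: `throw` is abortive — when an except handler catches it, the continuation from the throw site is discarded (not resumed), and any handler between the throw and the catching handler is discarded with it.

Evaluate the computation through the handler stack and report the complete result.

Step-by-step:
emit(5) @ H1 ⇒ out+=5
emit(4) @ H1 ⇒ out+=4
emit(0) @ H1 ⇒ out+=0
H0 returns (0, ())
H1 returns [5, 4, 0, (0, ())]
H2 returns [5, 4, 0, (0, ())]
= [5, 4, 0, (0, ())]

Answer: [5, 4, 0, (0, ())]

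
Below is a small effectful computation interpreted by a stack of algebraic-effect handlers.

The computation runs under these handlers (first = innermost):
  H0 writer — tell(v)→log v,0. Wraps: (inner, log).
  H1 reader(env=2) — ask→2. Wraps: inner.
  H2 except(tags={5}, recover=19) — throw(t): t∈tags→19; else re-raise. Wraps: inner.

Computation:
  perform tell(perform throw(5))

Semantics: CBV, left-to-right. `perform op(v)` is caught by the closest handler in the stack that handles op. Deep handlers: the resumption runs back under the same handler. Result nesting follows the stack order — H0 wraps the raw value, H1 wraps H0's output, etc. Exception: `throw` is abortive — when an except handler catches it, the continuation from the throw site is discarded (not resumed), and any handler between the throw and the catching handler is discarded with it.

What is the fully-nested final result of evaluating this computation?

Evaluation trace:
throw(5) @ H2 caught ⇒ 19
= 19

Answer: 19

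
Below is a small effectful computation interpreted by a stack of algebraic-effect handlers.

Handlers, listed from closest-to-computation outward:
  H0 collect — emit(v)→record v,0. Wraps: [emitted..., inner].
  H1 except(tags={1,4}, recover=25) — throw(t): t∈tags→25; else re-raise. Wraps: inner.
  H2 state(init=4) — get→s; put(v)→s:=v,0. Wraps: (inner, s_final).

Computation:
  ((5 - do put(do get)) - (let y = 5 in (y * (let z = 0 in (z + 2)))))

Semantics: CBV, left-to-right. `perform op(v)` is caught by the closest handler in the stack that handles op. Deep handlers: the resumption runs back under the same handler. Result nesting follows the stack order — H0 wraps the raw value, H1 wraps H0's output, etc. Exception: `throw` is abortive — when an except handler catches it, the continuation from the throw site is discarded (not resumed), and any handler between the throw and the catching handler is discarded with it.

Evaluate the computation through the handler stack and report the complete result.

Evaluation trace:
get @ H2 ⇒ 4
put(4) @ H2 ⇒ s:=4
H0 returns [-5]
H1 returns [-5]
H2 returns ([-5], 4)
= ([-5], 4)

Answer: ([-5], 4)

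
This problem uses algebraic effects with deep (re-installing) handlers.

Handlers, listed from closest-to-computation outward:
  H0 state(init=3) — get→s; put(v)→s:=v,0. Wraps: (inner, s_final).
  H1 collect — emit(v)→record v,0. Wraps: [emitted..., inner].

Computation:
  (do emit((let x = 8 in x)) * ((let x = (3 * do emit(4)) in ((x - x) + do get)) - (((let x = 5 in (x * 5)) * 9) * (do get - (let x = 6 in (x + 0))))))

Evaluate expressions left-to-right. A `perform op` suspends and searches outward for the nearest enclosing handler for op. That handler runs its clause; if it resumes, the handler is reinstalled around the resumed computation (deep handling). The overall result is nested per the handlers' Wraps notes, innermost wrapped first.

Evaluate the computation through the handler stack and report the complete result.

Answer: [8, 4, (0, 3)]

Working:
emit(8) @ H1 ⇒ out+=8
emit(4) @ H1 ⇒ out+=4
get @ H0 ⇒ 3
get @ H0 ⇒ 3
H0 returns (0, 3)
H1 returns [8, 4, (0, 3)]
= [8, 4, (0, 3)]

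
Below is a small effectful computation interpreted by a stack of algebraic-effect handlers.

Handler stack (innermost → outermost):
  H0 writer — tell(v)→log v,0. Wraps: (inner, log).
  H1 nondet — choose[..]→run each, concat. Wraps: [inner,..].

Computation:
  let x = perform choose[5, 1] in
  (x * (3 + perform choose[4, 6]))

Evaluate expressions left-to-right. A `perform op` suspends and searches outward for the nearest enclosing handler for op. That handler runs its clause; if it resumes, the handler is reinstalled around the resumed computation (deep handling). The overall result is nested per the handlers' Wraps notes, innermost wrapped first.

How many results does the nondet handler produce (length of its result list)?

Answer: 4

Step-by-step:
choose[5, 1] @ H1
  branch[0] choose=5:
    choose[4, 6] @ H1
      branch[0] choose=4:
        H0 returns (35, ())
        H1 returns [(35, ())]
      branch[1] choose=6:
        H0 returns (45, ())
        H1 returns [(45, ())]
  branch[1] choose=1:
    choose[4, 6] @ H1
      branch[0] choose=4:
        H0 returns (7, ())
        H1 returns [(7, ())]
      branch[1] choose=6:
        H0 returns (9, ())
        H1 returns [(9, ())]
= [(35, ()), (45, ()), (7, ()), (9, ())]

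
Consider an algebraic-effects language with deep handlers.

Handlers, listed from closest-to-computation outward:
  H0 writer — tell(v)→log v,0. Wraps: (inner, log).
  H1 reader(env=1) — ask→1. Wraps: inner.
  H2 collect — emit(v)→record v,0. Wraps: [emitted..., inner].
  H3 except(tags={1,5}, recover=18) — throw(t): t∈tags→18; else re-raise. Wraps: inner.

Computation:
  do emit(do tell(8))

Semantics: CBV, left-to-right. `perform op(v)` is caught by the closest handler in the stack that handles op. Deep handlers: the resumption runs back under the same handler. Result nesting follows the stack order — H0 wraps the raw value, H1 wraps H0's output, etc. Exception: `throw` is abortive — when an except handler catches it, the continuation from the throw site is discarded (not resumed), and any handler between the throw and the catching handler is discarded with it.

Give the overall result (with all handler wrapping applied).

Evaluation trace:
tell(8) @ H0 ⇒ log+=8
emit(0) @ H2 ⇒ out+=0
H0 returns (0, (8))
H1 returns (0, (8))
H2 returns [0, (0, (8))]
H3 returns [0, (0, (8))]
= [0, (0, (8))]

Answer: [0, (0, (8))]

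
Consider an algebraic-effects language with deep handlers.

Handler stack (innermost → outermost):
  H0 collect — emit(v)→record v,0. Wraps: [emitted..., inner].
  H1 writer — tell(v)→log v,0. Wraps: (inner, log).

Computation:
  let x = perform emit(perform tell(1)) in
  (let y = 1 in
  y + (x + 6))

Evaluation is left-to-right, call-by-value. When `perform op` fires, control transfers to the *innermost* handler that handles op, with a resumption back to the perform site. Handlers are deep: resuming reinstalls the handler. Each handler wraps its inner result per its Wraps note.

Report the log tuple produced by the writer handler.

Answer: (1)

Working:
tell(1) @ H1 ⇒ log+=1
emit(0) @ H0 ⇒ out+=0
H0 returns [0, 7]
H1 returns ([0, 7], (1))
= ([0, 7], (1))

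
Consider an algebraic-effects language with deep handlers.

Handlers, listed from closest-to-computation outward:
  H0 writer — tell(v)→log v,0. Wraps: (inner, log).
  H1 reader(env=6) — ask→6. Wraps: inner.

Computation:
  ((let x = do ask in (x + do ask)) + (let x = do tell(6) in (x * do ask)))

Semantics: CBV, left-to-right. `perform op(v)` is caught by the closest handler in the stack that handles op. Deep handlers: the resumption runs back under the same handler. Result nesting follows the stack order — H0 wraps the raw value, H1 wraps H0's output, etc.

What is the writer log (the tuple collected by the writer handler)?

Working:
ask @ H1 ⇒ 6
ask @ H1 ⇒ 6
tell(6) @ H0 ⇒ log+=6
ask @ H1 ⇒ 6
H0 returns (12, (6))
H1 returns (12, (6))
= (12, (6))

Answer: (6)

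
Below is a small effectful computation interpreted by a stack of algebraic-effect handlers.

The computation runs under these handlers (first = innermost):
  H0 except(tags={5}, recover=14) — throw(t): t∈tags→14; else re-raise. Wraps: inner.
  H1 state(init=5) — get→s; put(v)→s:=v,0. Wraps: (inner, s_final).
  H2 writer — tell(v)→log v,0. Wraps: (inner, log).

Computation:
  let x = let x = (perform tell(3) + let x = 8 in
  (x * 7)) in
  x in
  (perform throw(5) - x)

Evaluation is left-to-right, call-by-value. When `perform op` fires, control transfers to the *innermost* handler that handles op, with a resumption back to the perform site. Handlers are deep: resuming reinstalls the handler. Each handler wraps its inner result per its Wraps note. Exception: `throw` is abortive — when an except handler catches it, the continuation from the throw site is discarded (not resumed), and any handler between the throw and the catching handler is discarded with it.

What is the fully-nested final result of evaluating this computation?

Answer: ((14, 5), (3))

Working:
tell(3) @ H2 ⇒ log+=3
throw(5) @ H0 caught ⇒ 14
H1 returns (14, 5)
H2 returns ((14, 5), (3))
= ((14, 5), (3))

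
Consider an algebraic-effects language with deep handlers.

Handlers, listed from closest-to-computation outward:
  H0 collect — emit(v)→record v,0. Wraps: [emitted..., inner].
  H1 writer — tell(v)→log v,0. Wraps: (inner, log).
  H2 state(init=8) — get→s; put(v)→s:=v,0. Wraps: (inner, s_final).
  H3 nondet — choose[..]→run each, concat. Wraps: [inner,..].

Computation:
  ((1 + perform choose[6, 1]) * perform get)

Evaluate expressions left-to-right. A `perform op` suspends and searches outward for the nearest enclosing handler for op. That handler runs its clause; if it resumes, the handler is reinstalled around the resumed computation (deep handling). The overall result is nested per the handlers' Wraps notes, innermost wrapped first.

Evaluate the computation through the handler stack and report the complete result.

Step-by-step:
choose[6, 1] @ H3
  branch[0] choose=6:
    get @ H2 ⇒ 8
    H0 returns [56]
    H1 returns ([56], ())
    H2 returns (([56], ()), 8)
    H3 returns [(([56], ()), 8)]
  branch[1] choose=1:
    get @ H2 ⇒ 8
    H0 returns [16]
    H1 returns ([16], ())
    H2 returns (([16], ()), 8)
    H3 returns [(([16], ()), 8)]
= [(([56], ()), 8), (([16], ()), 8)]

Answer: [(([56], ()), 8), (([16], ()), 8)]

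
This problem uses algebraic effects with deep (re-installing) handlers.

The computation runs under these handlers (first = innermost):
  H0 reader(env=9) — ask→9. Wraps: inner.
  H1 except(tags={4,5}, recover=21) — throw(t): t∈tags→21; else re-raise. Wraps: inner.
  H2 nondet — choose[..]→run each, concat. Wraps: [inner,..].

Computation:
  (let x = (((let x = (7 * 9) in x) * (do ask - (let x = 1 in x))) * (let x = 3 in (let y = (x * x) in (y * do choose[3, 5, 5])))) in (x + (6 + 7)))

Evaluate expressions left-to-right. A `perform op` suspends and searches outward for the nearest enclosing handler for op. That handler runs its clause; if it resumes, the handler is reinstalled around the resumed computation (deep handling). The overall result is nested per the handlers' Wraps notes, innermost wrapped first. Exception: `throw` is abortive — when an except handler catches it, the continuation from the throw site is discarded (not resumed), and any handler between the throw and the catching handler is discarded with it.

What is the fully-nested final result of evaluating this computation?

Step-by-step:
ask @ H0 ⇒ 9
choose[3, 5, 5] @ H2
  branch[0] choose=3:
    H0 returns 13621
    H1 returns 13621
    H2 returns [13621]
  branch[1] choose=5:
    H0 returns 22693
    H1 returns 22693
    H2 returns [22693]
  branch[2] choose=5:
    H0 returns 22693
    H1 returns 22693
    H2 returns [22693]
= [13621, 22693, 22693]

Answer: [13621, 22693, 22693]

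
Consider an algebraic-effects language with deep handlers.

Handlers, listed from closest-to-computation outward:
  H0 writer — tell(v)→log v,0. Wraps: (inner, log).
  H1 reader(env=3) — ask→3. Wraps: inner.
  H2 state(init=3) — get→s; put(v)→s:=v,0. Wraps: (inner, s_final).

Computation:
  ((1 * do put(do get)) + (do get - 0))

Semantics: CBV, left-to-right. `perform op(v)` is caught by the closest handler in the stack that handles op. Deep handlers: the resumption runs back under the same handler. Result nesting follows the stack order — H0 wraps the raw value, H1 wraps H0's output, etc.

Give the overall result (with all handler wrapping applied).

Answer: ((3, ()), 3)

Step-by-step:
get @ H2 ⇒ 3
put(3) @ H2 ⇒ s:=3
get @ H2 ⇒ 3
H0 returns (3, ())
H1 returns (3, ())
H2 returns ((3, ()), 3)
= ((3, ()), 3)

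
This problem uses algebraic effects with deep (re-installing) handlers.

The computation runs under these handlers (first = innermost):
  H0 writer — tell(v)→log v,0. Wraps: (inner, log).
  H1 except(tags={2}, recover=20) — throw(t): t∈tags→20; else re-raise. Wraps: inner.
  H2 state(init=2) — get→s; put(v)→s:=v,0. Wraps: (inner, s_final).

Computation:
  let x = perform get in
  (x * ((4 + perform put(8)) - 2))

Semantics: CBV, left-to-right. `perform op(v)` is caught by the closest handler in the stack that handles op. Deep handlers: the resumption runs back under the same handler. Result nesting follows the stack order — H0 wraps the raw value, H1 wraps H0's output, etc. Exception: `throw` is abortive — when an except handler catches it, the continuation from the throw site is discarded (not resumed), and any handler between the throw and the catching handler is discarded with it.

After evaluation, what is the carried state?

Evaluation trace:
get @ H2 ⇒ 2
put(8) @ H2 ⇒ s:=8
H0 returns (4, ())
H1 returns (4, ())
H2 returns ((4, ()), 8)
= ((4, ()), 8)

Answer: 8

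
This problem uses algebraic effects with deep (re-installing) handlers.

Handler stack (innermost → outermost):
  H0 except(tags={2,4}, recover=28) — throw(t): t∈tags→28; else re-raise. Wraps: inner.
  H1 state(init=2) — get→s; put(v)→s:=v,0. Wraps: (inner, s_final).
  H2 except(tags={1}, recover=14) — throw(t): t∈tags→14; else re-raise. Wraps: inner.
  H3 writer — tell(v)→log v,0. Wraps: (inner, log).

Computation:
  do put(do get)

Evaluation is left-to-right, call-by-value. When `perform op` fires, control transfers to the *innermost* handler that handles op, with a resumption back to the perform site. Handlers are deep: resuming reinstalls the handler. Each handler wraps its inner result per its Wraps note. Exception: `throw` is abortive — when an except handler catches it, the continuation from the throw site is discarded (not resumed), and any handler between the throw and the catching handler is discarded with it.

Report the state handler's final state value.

Working:
get @ H1 ⇒ 2
put(2) @ H1 ⇒ s:=2
H0 returns 0
H1 returns (0, 2)
H2 returns (0, 2)
H3 returns ((0, 2), ())
= ((0, 2), ())

Answer: 2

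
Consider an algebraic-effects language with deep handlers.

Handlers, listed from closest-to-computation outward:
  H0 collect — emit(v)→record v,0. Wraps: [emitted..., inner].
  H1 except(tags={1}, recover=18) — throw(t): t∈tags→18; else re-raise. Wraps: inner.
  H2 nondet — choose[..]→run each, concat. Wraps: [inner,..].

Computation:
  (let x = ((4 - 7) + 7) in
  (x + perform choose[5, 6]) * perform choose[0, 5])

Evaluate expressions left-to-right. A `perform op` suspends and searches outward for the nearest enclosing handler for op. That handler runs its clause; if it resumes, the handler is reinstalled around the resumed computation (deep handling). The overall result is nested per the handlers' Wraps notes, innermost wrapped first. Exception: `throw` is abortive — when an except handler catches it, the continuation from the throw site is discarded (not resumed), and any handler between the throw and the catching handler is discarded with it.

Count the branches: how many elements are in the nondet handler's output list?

Working:
choose[5, 6] @ H2
  branch[0] choose=5:
    choose[0, 5] @ H2
      branch[0] choose=0:
        H0 returns [0]
        H1 returns [0]
        H2 returns [[0]]
      branch[1] choose=5:
        H0 returns [45]
        H1 returns [45]
        H2 returns [[45]]
  branch[1] choose=6:
    choose[0, 5] @ H2
      branch[0] choose=0:
        H0 returns [0]
        H1 returns [0]
        H2 returns [[0]]
      branch[1] choose=5:
        H0 returns [50]
        H1 returns [50]
        H2 returns [[50]]
= [[0], [45], [0], [50]]

Answer: 4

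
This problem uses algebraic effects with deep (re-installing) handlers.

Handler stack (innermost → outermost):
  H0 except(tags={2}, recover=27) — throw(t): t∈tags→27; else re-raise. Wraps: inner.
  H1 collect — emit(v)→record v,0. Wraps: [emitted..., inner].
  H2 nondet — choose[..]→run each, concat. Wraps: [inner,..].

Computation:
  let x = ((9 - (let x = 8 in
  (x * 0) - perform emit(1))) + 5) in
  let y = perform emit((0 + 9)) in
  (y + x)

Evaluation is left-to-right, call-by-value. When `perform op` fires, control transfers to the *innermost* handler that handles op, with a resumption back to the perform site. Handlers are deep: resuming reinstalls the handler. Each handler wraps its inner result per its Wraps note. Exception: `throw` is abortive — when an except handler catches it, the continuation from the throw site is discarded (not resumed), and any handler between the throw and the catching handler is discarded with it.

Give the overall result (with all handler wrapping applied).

Evaluation trace:
emit(1) @ H1 ⇒ out+=1
emit(9) @ H1 ⇒ out+=9
H0 returns 14
H1 returns [1, 9, 14]
H2 returns [[1, 9, 14]]
= [[1, 9, 14]]

Answer: [[1, 9, 14]]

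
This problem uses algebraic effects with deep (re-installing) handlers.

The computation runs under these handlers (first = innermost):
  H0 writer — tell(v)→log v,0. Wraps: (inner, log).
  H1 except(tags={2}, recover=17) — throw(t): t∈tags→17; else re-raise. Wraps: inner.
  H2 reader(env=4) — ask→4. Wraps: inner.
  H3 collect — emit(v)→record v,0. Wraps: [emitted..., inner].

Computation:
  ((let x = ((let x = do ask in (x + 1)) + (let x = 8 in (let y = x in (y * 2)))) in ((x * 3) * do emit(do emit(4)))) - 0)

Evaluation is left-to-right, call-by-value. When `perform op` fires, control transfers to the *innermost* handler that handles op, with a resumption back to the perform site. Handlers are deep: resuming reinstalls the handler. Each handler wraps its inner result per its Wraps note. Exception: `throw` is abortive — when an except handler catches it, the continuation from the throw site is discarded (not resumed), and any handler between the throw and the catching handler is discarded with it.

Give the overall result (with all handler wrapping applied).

Answer: [4, 0, (0, ())]

Working:
ask @ H2 ⇒ 4
emit(4) @ H3 ⇒ out+=4
emit(0) @ H3 ⇒ out+=0
H0 returns (0, ())
H1 returns (0, ())
H2 returns (0, ())
H3 returns [4, 0, (0, ())]
= [4, 0, (0, ())]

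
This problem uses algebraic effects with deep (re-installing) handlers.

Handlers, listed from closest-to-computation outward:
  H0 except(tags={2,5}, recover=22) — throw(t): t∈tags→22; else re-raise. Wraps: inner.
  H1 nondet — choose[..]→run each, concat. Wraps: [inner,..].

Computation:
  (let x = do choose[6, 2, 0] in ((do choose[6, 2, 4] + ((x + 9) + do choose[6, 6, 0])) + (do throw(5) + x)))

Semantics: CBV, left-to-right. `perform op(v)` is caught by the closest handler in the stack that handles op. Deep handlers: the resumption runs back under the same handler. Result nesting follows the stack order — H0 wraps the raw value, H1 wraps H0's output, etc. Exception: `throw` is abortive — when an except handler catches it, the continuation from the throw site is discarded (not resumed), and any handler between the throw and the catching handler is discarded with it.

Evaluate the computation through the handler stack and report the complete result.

Answer: [22, 22, 22, 22, 22, 22, 22, 22, 22, 22, 22, 22, 22, 22, 22, 22, 22, 22, 22, 22, 22, 22, 22, 22, 22, 22, 22]

Step-by-step:
choose[6, 2, 0] @ H1
  branch[0] choose=6:
    choose[6, 2, 4] @ H1
      branch[0] choose=6:
        choose[6, 6, 0] @ H1
          branch[0] choose=6:
            throw(5) @ H0 caught ⇒ 22
            H1 returns [22]
          branch[1] choose=6:
            throw(5) @ H0 caught ⇒ 22
            H1 returns [22]
          branch[2] choose=0:
            throw(5) @ H0 caught ⇒ 22
            H1 returns [22]
      branch[1] choose=2:
        choose[6, 6, 0] @ H1
          branch[0] choose=6:
            throw(5) @ H0 caught ⇒ 22
            H1 returns [22]
          branch[1] choose=6:
            throw(5) @ H0 caught ⇒ 22
            H1 returns [22]
          branch[2] choose=0:
            throw(5) @ H0 caught ⇒ 22
            H1 returns [22]
      branch[2] choose=4:
        choose[6, 6, 0] @ H1
          branch[0] choose=6:
            throw(5) @ H0 caught ⇒ 22
            H1 returns [22]
          branch[1] choose=6:
            throw(5) @ H0 caught ⇒ 22
            H1 returns [22]
          branch[2] choose=0:
            throw(5) @ H0 caught ⇒ 22
            H1 returns [22]
  branch[1] choose=2:
    choose[6, 2, 4] @ H1
      branch[0] choose=6:
        choose[6, 6, 0] @ H1
          branch[0] choose=6:
            throw(5) @ H0 caught ⇒ 22
            H1 returns [22]
          branch[1] choose=6:
            throw(5) @ H0 caught ⇒ 22
            H1 returns [22]
          branch[2] choose=0:
            throw(5) @ H0 caught ⇒ 22
            H1 returns [22]
      branch[1] choose=2:
        choose[6, 6, 0] @ H1
          branch[0] choose=6:
            throw(5) @ H0 caught ⇒ 22
            H1 returns [22]
          branch[1] choose=6:
            throw(5) @ H0 caught ⇒ 22
            H1 returns [22]
          branch[2] choose=0:
            throw(5) @ H0 caught ⇒ 22
            H1 returns [22]
      branch[2] choose=4:
        choose[6, 6, 0] @ H1
          branch[0] choose=6:
            throw(5) @ H0 caught ⇒ 22
            H1 returns [22]
          branch[1] choose=6:
            throw(5) @ H0 caught ⇒ 22
            H1 returns [22]
          branch[2] choose=0:
            throw(5) @ H0 caught ⇒ 22
            H1 returns [22]
  branch[2] choose=0:
    choose[6, 2, 4] @ H1
      branch[0] choose=6:
        choose[6, 6, 0] @ H1
          branch[0] choose=6:
            throw(5) @ H0 caught ⇒ 22
            H1 returns [22]
          branch[1] choose=6:
            throw(5) @ H0 caught ⇒ 22
            H1 returns [22]
          branch[2] choose=0:
            throw(5) @ H0 caught ⇒ 22
            H1 returns [22]
      branch[1] choose=2:
        choose[6, 6, 0] @ H1
          branch[0] choose=6:
            throw(5) @ H0 caught ⇒ 22
            H1 returns [22]
          branch[1] choose=6:
            throw(5) @ H0 caught ⇒ 22
            H1 returns [22]
          branch[2] choose=0:
            throw(5) @ H0 caught ⇒ 22
            H1 returns [22]
      branch[2] choose=4:
        choose[6, 6, 0] @ H1
          branch[0] choose=6:
            throw(5) @ H0 caught ⇒ 22
            H1 returns [22]
          branch[1] choose=6:
            throw(5) @ H0 caught ⇒ 22
            H1 returns [22]
          branch[2] choose=0:
            throw(5) @ H0 caught ⇒ 22
            H1 returns [22]
= [22, 22, 22, 22, 22, 22, 22, 22, 22, 22, 22, 22, 22, 22, 22, 22, 22, 22, 22, 22, 22, 22, 22, 22, 22, 22, 22]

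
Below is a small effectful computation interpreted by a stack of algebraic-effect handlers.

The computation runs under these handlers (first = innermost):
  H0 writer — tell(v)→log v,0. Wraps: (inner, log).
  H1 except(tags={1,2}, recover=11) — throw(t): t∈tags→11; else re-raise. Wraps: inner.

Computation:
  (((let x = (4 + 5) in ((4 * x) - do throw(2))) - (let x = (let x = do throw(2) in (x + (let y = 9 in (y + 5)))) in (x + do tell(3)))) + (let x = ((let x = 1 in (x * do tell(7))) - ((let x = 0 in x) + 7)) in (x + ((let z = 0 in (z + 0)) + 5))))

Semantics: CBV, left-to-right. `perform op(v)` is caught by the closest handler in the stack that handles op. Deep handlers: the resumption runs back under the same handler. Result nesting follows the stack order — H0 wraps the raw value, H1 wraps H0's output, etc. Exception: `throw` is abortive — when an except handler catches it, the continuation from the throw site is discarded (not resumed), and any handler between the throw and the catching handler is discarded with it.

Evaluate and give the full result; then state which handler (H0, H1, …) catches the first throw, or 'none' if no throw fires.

Step-by-step:
throw(2) @ H1 caught ⇒ 11
= 11

Answer: 11 ; first throw caught by: H1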